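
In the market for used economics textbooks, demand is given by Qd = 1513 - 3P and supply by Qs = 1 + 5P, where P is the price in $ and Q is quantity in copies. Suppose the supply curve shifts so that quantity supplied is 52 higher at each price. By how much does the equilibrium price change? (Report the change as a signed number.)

ΔP = -6.5

Set Qd = Qs: 1513 - 3P = 1 + 5P, so 1512 = 8P and P* = 189.
From the demand curve, Q* = 1513 - 3(189) = 946.
After the shift, supply is Qs = 53 + 5P.
The new intersection has 1460 = 8P, i.e. P = 182.5, Q = 965.5.
ΔP = 182.5 - 189 = -6.5.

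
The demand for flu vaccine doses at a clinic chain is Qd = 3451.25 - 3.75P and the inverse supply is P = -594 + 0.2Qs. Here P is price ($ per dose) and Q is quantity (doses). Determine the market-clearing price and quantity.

In direct form, Qs = 2970 + 5P.
Equating demand and supply, 3451.25 - 3.75P = 2970 + 5P gives 8.75P = 481.25, so P* = 55.
Substitute back: Q* = 3451.25 - 3.75(55) = 3245.

P* = 55, Q* = 3245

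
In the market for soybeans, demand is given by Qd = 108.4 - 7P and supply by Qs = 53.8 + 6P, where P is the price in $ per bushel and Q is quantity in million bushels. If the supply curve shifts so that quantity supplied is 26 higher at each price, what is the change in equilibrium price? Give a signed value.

ΔP = -2

Equating demand and supply, 108.4 - 7P = 53.8 + 6P gives 13P = 54.6, so P* = 4.2.
Substitute back: Q* = 108.4 - 7(4.2) = 79.
After the shift, supply is Qs = 79.8 + 6P.
New equilibrium: 28.6 = 13P, so P = 2.2 and Q = 93.
ΔP = 2.2 - 4.2 = -2.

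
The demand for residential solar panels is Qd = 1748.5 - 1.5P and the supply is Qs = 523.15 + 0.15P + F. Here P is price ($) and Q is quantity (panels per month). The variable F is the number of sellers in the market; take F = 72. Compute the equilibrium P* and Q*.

P* = 699, Q* = 700

With F = 72, supply is Qs = 595.15 + 0.15P.
Equating demand and supply, 1748.5 - 1.5P = 595.15 + 0.15P gives 1.65P = 1153.35, so P* = 699.
Substitute back: Q* = 1748.5 - 1.5(699) = 700.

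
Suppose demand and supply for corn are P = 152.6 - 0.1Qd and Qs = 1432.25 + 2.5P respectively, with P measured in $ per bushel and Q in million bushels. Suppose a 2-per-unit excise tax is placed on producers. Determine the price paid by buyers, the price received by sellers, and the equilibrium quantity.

P_b = 7.9, P_s = 5.9, Q = 1447

Inverting to quantity form: Qd = 1526 - 10P.
The tax drives a wedge P_b - P_s = 2. Substituting P_s = P_b - 2 into supply: Qs = 1427.25 + 2.5P_b.
Equate demand and the shifted supply: 1526 - 10P_b = 1427.25 + 2.5P_b, giving 12.5P_b = 98.75, so P_b = 7.9.
Then P_s = 7.9 - 2 = 5.9 and Q = 1526 - 10(7.9) = 1447.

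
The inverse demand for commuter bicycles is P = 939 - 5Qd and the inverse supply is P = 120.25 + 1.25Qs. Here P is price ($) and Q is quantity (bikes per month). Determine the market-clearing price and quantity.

P* = 284, Q* = 131

Inverting to quantity form: Qd = 187.8 - 0.2P and Qs = -96.2 + 0.8P.
At equilibrium Qd = Qs, so 187.8 - 0.2P = -96.2 + 0.8P; collecting terms, 284 = P and P* = 284.
Substitute back: Q* = 187.8 - 0.2(284) = 131.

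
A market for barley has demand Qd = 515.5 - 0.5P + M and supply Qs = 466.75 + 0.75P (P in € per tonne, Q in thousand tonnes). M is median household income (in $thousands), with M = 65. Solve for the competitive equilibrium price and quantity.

P* = 91, Q* = 535

With M = 65, demand is Qd = 580.5 - 0.5P.
The market clears where 580.5 - 0.5P = 466.75 + 0.75P. Rearranging, 1.25P = 113.75, hence P* = 91.
From the demand curve, Q* = 580.5 - 0.5(91) = 535.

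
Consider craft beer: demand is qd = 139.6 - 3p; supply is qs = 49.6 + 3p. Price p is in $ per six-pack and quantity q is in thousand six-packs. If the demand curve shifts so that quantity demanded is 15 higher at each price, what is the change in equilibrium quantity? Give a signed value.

Δq = 7.5

Set qd = qs: 139.6 - 3p = 49.6 + 3p, so 90 = 6p and p* = 15.
From the demand curve, q* = 139.6 - 3(15) = 94.6.
After the shift, demand is qd = 154.6 - 3p.
The new intersection has 105 = 6p, i.e. p = 17.5, q = 102.1.
Δq = 102.1 - 94.6 = 7.5.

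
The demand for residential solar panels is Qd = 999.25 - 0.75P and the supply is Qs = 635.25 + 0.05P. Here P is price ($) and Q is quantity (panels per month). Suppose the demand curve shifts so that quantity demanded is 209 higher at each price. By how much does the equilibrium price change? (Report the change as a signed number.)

ΔP = 261.25

At equilibrium Qd = Qs, so 999.25 - 0.75P = 635.25 + 0.05P; collecting terms, 364 = 0.8P and P* = 455.
From the demand curve, Q* = 999.25 - 0.75(455) = 658.
After the shift, demand is Qd = 1208.25 - 0.75P.
The new intersection has 573 = 0.8P, i.e. P = 716.25, Q = 671.0625.
ΔP = 716.25 - 455 = 261.25.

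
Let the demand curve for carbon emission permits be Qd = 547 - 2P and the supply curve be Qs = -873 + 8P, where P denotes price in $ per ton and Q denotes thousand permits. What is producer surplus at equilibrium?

Producer surplus = 4323.0625

Equating demand and supply, 547 - 2P = -873 + 8P gives 10P = 1420, so P* = 142.
Then Q* = 547 - 2(142) = 263.
Supply choke price (Qs = 0): P = 109.125. Producer surplus = ½ × (142 - 109.125) × 263 = 4323.0625.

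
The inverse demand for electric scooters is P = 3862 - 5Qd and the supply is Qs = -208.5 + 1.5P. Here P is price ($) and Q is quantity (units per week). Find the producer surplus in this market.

Solving each curve for Q: Qd = 772.4 - 0.2P.
Set Qd = Qs: 772.4 - 0.2P = -208.5 + 1.5P, so 980.9 = 1.7P and P* = 577.
Then Q* = 772.4 - 0.2(577) = 657.
Supply choke price (Qs = 0): P = 139. Producer surplus = ½ × (577 - 139) × 657 = 143883.

Producer surplus = 143883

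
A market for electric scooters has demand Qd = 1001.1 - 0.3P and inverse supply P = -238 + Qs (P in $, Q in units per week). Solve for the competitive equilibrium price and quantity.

P* = 587, Q* = 825

Solving each curve for Q: Qs = 238 + P.
At equilibrium Qd = Qs, so 1001.1 - 0.3P = 238 + P; collecting terms, 763.1 = 1.3P and P* = 587.
Substitute back: Q* = 1001.1 - 0.3(587) = 825.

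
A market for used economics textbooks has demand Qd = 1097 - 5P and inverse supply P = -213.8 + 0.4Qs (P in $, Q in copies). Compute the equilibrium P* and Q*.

P* = 75, Q* = 722

In direct form, Qs = 534.5 + 2.5P.
Equating demand and supply, 1097 - 5P = 534.5 + 2.5P gives 7.5P = 562.5, so P* = 75.
From the demand curve, Q* = 1097 - 5(75) = 722.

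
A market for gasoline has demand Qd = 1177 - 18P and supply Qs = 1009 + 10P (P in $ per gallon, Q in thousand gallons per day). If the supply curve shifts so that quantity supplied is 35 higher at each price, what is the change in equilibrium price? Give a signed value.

The market clears where 1177 - 18P = 1009 + 10P. Rearranging, 28P = 168, hence P* = 6.
Plugging P* into demand: Q* = 1177 - 18(6) = 1069.
After the shift, supply is Qs = 1044 + 10P.
New equilibrium: 133 = 28P, so P = 4.75 and Q = 1091.5.
ΔP = 4.75 - 6 = -1.25.

ΔP = -1.25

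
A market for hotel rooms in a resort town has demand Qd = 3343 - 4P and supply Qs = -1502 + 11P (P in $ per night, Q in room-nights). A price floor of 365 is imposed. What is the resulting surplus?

With P fixed at 365, quantity demanded is 1883 and quantity supplied is 2513.
Surplus = Qs - Qd = 2513 - 1883 = 630.

Surplus = 630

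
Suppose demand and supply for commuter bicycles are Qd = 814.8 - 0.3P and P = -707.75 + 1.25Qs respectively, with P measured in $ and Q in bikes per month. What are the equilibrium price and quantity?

In direct form, Qs = 566.2 + 0.8P.
At equilibrium Qd = Qs, so 814.8 - 0.3P = 566.2 + 0.8P; collecting terms, 248.6 = 1.1P and P* = 226.
Then Q* = 814.8 - 0.3(226) = 747.

P* = 226, Q* = 747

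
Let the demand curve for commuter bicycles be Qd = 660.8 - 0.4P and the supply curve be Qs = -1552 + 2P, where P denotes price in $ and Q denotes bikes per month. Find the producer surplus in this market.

Producer surplus = 21316

Set Qd = Qs: 660.8 - 0.4P = -1552 + 2P, so 2212.8 = 2.4P and P* = 922.
Substitute back: Q* = 660.8 - 0.4(922) = 292.
Supply choke price (Qs = 0): P = 776. Producer surplus = ½ × (922 - 776) × 292 = 21316.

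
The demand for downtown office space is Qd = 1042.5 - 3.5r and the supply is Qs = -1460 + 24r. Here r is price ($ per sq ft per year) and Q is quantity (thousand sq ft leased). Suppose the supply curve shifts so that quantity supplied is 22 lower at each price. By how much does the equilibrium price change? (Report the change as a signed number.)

At equilibrium Qd = Qs, so 1042.5 - 3.5r = -1460 + 24r; collecting terms, 2502.5 = 27.5r and r* = 91.
From the demand curve, Q* = 1042.5 - 3.5(91) = 724.
After the shift, supply is Qs = -1482 + 24r.
Re-solving, 27.5r = 2524.5 gives r = 91.8 and Q = 721.2.
Δr = 91.8 - 91 = 0.8.

Δr = 0.8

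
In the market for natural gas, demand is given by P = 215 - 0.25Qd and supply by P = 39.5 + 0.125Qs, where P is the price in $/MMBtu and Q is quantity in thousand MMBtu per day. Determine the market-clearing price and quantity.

Rewriting in direct form: Qd = 860 - 4P and Qs = -316 + 8P.
Equating demand and supply, 860 - 4P = -316 + 8P gives 12P = 1176, so P* = 98.
From the demand curve, Q* = 860 - 4(98) = 468.

P* = 98, Q* = 468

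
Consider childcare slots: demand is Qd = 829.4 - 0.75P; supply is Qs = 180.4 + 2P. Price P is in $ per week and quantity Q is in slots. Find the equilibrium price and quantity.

P* = 236, Q* = 652.4

The market clears where 829.4 - 0.75P = 180.4 + 2P. Rearranging, 2.75P = 649, hence P* = 236.
Substitute back: Q* = 829.4 - 0.75(236) = 652.4.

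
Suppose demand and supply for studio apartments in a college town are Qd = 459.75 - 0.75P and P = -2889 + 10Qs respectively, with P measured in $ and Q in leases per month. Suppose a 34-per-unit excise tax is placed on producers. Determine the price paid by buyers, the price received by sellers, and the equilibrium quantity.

In direct form, Qs = 288.9 + 0.1P.
The tax drives a wedge P_b - P_s = 34. Substituting P_s = P_b - 34 into supply: Qs = 285.5 + 0.1P_b.
Market clearing requires 459.75 - 0.75P_b = 285.5 + 0.1P_b; hence 174.25 = 0.85P_b and P_b = 205.
So P_s = 171 and the quantity traded is Q = 459.75 - 0.75(205) = 306.

P_b = 205, P_s = 171, Q = 306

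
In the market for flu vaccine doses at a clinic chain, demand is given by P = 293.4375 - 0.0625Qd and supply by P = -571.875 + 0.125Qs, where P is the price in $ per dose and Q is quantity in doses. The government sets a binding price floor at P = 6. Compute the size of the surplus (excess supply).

Surplus = 24

Solving each curve for Q: Qd = 4695 - 16P and Qs = 4575 + 8P.
With P fixed at 6, quantity demanded is 4599 and quantity supplied is 4623.
Surplus = Qs - Qd = 4623 - 4599 = 24.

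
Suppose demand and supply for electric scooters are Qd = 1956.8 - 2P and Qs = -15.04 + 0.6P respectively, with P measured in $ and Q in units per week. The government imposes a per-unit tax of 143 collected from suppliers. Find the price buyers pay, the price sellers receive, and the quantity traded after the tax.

The tax drives a wedge P_b - P_s = 143. Substituting P_s = P_b - 143 into supply: Qs = -100.84 + 0.6P_b.
Equate demand and the shifted supply: 1956.8 - 2P_b = -100.84 + 0.6P_b, giving 2.6P_b = 2057.64, so P_b = 791.4.
So P_s = 648.4 and the quantity traded is Q = 1956.8 - 2(791.4) = 374.

P_b = 791.4, P_s = 648.4, Q = 374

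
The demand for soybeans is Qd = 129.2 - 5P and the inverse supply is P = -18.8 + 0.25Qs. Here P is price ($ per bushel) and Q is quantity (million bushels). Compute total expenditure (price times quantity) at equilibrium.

Total expenditure = 595.2

Solving each curve for Q: Qs = 75.2 + 4P.
At equilibrium Qd = Qs, so 129.2 - 5P = 75.2 + 4P; collecting terms, 54 = 9P and P* = 6.
Substitute back: Q* = 129.2 - 5(6) = 99.2.
Total expenditure = P* × Q* = 6 × 99.2 = 595.2.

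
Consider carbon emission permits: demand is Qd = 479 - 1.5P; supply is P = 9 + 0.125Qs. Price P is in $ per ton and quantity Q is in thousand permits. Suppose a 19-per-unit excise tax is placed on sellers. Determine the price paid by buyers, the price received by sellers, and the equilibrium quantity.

P_b = 74, P_s = 55, Q = 368

Inverting to quantity form: Qs = -72 + 8P.
With a tax of 19 on sellers, they supply based on the net price P_s = P_b - 19, so Qs = -224 + 8P_b.
Market clearing requires 479 - 1.5P_b = -224 + 8P_b; hence 703 = 9.5P_b and P_b = 74.
Then P_s = 74 - 19 = 55 and Q = 479 - 1.5(74) = 368.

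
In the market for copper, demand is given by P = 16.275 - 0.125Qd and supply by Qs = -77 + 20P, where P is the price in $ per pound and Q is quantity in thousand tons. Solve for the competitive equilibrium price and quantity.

Inverting to quantity form: Qd = 130.2 - 8P.
At equilibrium Qd = Qs, so 130.2 - 8P = -77 + 20P; collecting terms, 207.2 = 28P and P* = 7.4.
From the demand curve, Q* = 130.2 - 8(7.4) = 71.

P* = 7.4, Q* = 71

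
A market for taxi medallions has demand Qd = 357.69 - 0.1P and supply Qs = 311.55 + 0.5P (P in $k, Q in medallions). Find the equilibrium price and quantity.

P* = 76.9, Q* = 350

Equating demand and supply, 357.69 - 0.1P = 311.55 + 0.5P gives 0.6P = 46.14, so P* = 76.9.
Substitute back: Q* = 357.69 - 0.1(76.9) = 350.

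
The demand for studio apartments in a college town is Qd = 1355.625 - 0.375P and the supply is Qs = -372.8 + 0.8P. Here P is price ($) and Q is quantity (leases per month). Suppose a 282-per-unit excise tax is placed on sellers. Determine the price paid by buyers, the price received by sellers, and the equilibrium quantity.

With a tax of 282 on sellers, they supply based on the net price P_s = P_b - 282, so Qs = -598.4 + 0.8P_b.
Set Qd = Qs: 1355.625 - 0.375P_b = -598.4 + 0.8P_b, so 1954.025 = 1.175P_b and P_b = 1663.
So P_s = 1381 and the quantity traded is Q = 1355.625 - 0.375(1663) = 732.

P_b = 1663, P_s = 1381, Q = 732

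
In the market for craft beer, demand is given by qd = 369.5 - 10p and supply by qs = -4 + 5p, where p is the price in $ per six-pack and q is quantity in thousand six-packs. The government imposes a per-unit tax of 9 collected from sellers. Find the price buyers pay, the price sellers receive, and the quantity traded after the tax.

With a tax of 9 on sellers, they supply based on the net price p_s = p_b - 9, so qs = -49 + 5p_b.
Set qd = qs: 369.5 - 10p_b = -49 + 5p_b, so 418.5 = 15p_b and p_b = 27.9.
So p_s = 18.9 and the quantity traded is q = 369.5 - 10(27.9) = 90.5.

p_b = 27.9, p_s = 18.9, q = 90.5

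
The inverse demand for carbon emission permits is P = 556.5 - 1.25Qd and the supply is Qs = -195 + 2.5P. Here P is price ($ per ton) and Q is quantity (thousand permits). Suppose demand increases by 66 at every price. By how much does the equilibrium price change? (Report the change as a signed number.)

In direct form, Qd = 445.2 - 0.8P.
The market clears where 445.2 - 0.8P = -195 + 2.5P. Rearranging, 3.3P = 640.2, hence P* = 194.
From the demand curve, Q* = 445.2 - 0.8(194) = 290.
After the shift, demand is Qd = 511.2 - 0.8P.
New equilibrium: 706.2 = 3.3P, so P = 214 and Q = 340.
ΔP = 214 - 194 = 20.

ΔP = 20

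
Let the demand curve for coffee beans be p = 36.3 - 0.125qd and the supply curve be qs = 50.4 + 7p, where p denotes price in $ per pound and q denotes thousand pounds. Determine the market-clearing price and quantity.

Rewriting in direct form: qd = 290.4 - 8p.
At equilibrium qd = qs, so 290.4 - 8p = 50.4 + 7p; collecting terms, 240 = 15p and p* = 16.
Plugging p* into demand: q* = 290.4 - 8(16) = 162.4.

p* = 16, q* = 162.4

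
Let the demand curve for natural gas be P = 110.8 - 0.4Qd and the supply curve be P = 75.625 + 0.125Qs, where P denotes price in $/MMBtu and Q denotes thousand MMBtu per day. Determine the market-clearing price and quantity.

P* = 84, Q* = 67

Solving each curve for Q: Qd = 277 - 2.5P and Qs = -605 + 8P.
The market clears where 277 - 2.5P = -605 + 8P. Rearranging, 10.5P = 882, hence P* = 84.
Plugging P* into demand: Q* = 277 - 2.5(84) = 67.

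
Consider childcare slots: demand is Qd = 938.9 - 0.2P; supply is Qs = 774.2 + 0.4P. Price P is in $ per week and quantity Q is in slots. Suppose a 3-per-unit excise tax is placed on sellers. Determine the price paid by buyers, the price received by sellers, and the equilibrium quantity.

Sellers keep P_s = P_b - 3 per unit, so supply in terms of the buyer price is Qs = 773 + 0.4P_b.
Set Qd = Qs: 938.9 - 0.2P_b = 773 + 0.4P_b, so 165.9 = 0.6P_b and P_b = 276.5.
Then P_s = 276.5 - 3 = 273.5 and Q = 938.9 - 0.2(276.5) = 883.6.

P_b = 276.5, P_s = 273.5, Q = 883.6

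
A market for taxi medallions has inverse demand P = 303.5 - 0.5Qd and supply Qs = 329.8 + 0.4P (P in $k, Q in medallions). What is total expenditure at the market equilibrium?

Total expenditure = 43428

Rewriting in direct form: Qd = 607 - 2P.
At equilibrium Qd = Qs, so 607 - 2P = 329.8 + 0.4P; collecting terms, 277.2 = 2.4P and P* = 115.5.
Plugging P* into demand: Q* = 607 - 2(115.5) = 376.
Total expenditure = P* × Q* = 115.5 × 376 = 43428.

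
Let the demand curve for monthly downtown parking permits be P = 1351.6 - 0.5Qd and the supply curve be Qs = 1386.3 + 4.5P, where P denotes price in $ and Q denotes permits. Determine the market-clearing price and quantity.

P* = 202.6, Q* = 2298

Solving each curve for Q: Qd = 2703.2 - 2P.
At equilibrium Qd = Qs, so 2703.2 - 2P = 1386.3 + 4.5P; collecting terms, 1316.9 = 6.5P and P* = 202.6.
Substitute back: Q* = 2703.2 - 2(202.6) = 2298.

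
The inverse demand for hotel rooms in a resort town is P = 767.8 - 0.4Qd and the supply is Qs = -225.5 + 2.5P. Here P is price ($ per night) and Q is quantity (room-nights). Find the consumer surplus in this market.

Consumer surplus = 143481.8

In direct form, Qd = 1919.5 - 2.5P.
The market clears where 1919.5 - 2.5P = -225.5 + 2.5P. Rearranging, 5P = 2145, hence P* = 429.
Substitute back: Q* = 1919.5 - 2.5(429) = 847.
Demand choke price (Qd = 0): P = 1919.5/2.5 = 767.8. Consumer surplus = ½ × (767.8 - 429) × 847 = 143481.8.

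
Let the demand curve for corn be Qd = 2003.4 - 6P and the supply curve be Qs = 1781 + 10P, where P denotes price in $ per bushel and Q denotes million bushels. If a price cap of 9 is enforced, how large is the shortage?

Shortage = 78.4

With P fixed at 9, quantity demanded is 1949.4 and quantity supplied is 1871.
Shortage = Qd - Qs = 1949.4 - 1871 = 78.4.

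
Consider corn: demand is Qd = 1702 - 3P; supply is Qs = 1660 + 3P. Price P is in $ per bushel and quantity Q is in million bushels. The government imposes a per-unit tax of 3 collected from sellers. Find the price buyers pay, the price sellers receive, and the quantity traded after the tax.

With a tax of 3 on sellers, they supply based on the net price P_s = P_b - 3, so Qs = 1651 + 3P_b.
Equate demand and the shifted supply: 1702 - 3P_b = 1651 + 3P_b, giving 6P_b = 51, so P_b = 8.5.
So P_s = 5.5 and the quantity traded is Q = 1702 - 3(8.5) = 1676.5.

P_b = 8.5, P_s = 5.5, Q = 1676.5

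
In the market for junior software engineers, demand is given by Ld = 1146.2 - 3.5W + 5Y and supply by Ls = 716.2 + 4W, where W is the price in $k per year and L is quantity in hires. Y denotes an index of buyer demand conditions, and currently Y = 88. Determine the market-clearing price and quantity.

W* = 116, L* = 1180.2

With Y = 88, demand is Ld = 1586.2 - 3.5W.
Set Ld = Ls: 1586.2 - 3.5W = 716.2 + 4W, so 870 = 7.5W and W* = 116.
Substitute back: L* = 1586.2 - 3.5(116) = 1180.2.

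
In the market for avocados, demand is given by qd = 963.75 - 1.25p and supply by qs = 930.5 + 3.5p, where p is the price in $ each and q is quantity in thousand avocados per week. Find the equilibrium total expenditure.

Total expenditure = 6685

Set qd = qs: 963.75 - 1.25p = 930.5 + 3.5p, so 33.25 = 4.75p and p* = 7.
Then q* = 963.75 - 1.25(7) = 955.
Total expenditure = p* × q* = 7 × 955 = 6685.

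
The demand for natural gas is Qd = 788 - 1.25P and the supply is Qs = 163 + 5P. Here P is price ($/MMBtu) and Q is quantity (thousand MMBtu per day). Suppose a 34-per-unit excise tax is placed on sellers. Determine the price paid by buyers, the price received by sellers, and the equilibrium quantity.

The tax drives a wedge P_b - P_s = 34. Substituting P_s = P_b - 34 into supply: Qs = -7 + 5P_b.
Equate demand and the shifted supply: 788 - 1.25P_b = -7 + 5P_b, giving 6.25P_b = 795, so P_b = 127.2.
So P_s = 93.2 and the quantity traded is Q = 788 - 1.25(127.2) = 629.

P_b = 127.2, P_s = 93.2, Q = 629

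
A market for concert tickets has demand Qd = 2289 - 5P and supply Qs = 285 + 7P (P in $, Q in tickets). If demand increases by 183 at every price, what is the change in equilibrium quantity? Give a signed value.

At equilibrium Qd = Qs, so 2289 - 5P = 285 + 7P; collecting terms, 2004 = 12P and P* = 167.
Then Q* = 2289 - 5(167) = 1454.
After the shift, demand is Qd = 2472 - 5P.
The new intersection has 2187 = 12P, i.e. P = 182.25, Q = 1560.75.
ΔQ = 1560.75 - 1454 = 106.75.

ΔQ = 106.75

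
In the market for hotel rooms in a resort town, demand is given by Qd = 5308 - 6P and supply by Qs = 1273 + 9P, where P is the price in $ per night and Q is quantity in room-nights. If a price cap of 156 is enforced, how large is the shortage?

With P fixed at 156, quantity demanded is 4372 and quantity supplied is 2677.
Shortage = Qd - Qs = 4372 - 2677 = 1695.

Shortage = 1695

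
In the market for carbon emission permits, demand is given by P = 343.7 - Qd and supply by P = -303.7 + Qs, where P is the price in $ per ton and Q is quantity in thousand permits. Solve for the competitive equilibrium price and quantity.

Rewriting in direct form: Qd = 343.7 - P and Qs = 303.7 + P.
The market clears where 343.7 - P = 303.7 + P. Rearranging, 2P = 40, hence P* = 20.
Substitute back: Q* = 343.7 - 20 = 323.7.

P* = 20, Q* = 323.7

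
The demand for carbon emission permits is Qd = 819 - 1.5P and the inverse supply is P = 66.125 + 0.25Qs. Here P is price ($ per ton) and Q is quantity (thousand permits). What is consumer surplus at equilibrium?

In direct form, Qs = -264.5 + 4P.
Set Qd = Qs: 819 - 1.5P = -264.5 + 4P, so 1083.5 = 5.5P and P* = 197.
From the demand curve, Q* = 819 - 1.5(197) = 523.5.
Demand choke price (Qd = 0): P = 819/1.5 = 546. Consumer surplus = ½ × (546 - 197) × 523.5 = 91350.75.

Consumer surplus = 91350.75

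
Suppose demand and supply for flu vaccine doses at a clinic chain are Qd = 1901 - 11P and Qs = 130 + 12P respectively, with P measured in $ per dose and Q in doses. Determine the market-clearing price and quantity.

P* = 77, Q* = 1054

Equating demand and supply, 1901 - 11P = 130 + 12P gives 23P = 1771, so P* = 77.
From the demand curve, Q* = 1901 - 11(77) = 1054.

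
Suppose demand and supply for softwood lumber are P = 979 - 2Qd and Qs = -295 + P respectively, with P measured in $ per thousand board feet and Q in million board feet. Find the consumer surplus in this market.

Rewriting in direct form: Qd = 489.5 - 0.5P.
Set Qd = Qs: 489.5 - 0.5P = -295 + P, so 784.5 = 1.5P and P* = 523.
Plugging P* into demand: Q* = 489.5 - 0.5(523) = 228.
Demand choke price (Qd = 0): P = 489.5/0.5 = 979. Consumer surplus = ½ × (979 - 523) × 228 = 51984.

Consumer surplus = 51984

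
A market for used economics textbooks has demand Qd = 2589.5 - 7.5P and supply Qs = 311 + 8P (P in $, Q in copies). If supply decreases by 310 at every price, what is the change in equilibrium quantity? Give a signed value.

ΔQ = -150

The market clears where 2589.5 - 7.5P = 311 + 8P. Rearranging, 15.5P = 2278.5, hence P* = 147.
From the demand curve, Q* = 2589.5 - 7.5(147) = 1487.
After the shift, supply is Qs = 1 + 8P.
The new intersection has 2588.5 = 15.5P, i.e. P = 167, Q = 1337.
ΔQ = 1337 - 1487 = -150.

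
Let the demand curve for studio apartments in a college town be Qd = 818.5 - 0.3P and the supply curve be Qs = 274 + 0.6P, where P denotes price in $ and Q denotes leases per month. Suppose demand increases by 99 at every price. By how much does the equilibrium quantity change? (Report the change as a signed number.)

At equilibrium Qd = Qs, so 818.5 - 0.3P = 274 + 0.6P; collecting terms, 544.5 = 0.9P and P* = 605.
From the demand curve, Q* = 818.5 - 0.3(605) = 637.
After the shift, demand is Qd = 917.5 - 0.3P.
Re-solving, 0.9P = 643.5 gives P = 715 and Q = 703.
ΔQ = 703 - 637 = 66.

ΔQ = 66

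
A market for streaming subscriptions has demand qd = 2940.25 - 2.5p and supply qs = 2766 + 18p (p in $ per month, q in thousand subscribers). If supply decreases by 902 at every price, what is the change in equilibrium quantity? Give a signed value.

Δq = -110

At equilibrium qd = qs, so 2940.25 - 2.5p = 2766 + 18p; collecting terms, 174.25 = 20.5p and p* = 8.5.
Substitute back: q* = 2940.25 - 2.5(8.5) = 2919.
After the shift, supply is qs = 1864 + 18p.
The new intersection has 1076.25 = 20.5p, i.e. p = 52.5, q = 2809.
Δq = 2809 - 2919 = -110.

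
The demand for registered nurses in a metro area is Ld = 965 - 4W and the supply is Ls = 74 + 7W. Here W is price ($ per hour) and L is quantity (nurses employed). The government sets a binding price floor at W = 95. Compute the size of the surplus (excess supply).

Evaluating both curves at the floor price 95 gives Ld = 585, Ls = 739.
Surplus = Ls - Ld = 739 - 585 = 154.

Surplus = 154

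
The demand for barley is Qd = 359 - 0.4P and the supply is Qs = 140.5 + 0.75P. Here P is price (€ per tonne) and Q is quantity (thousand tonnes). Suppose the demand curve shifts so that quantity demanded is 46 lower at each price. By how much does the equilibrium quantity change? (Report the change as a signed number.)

The market clears where 359 - 0.4P = 140.5 + 0.75P. Rearranging, 1.15P = 218.5, hence P* = 190.
Then Q* = 359 - 0.4(190) = 283.
After the shift, demand is Qd = 313 - 0.4P.
Re-solving, 1.15P = 172.5 gives P = 150 and Q = 253.
ΔQ = 253 - 283 = -30.

ΔQ = -30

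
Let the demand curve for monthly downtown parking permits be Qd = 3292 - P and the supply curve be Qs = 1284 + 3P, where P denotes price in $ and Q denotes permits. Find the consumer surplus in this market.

Consumer surplus = 3892050

Set Qd = Qs: 3292 - P = 1284 + 3P, so 2008 = 4P and P* = 502.
Substitute back: Q* = 3292 - 502 = 2790.
Demand choke price (Qd = 0): P = 3292. Consumer surplus = ½ × (3292 - 502) × 2790 = 3892050.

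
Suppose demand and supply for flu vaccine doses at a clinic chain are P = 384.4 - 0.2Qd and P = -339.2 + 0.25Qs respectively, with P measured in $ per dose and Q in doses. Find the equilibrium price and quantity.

Rewriting in direct form: Qd = 1922 - 5P and Qs = 1356.8 + 4P.
Set Qd = Qs: 1922 - 5P = 1356.8 + 4P, so 565.2 = 9P and P* = 62.8.
Substitute back: Q* = 1922 - 5(62.8) = 1608.

P* = 62.8, Q* = 1608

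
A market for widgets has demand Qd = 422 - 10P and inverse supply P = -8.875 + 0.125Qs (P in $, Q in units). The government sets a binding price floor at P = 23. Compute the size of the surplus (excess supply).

Rewriting in direct form: Qs = 71 + 8P.
Evaluating both curves at the floor price 23 gives Qd = 192, Qs = 255.
Surplus = Qs - Qd = 255 - 192 = 63.

Surplus = 63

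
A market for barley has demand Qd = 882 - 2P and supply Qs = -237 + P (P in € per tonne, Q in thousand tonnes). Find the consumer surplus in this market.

Consumer surplus = 4624

Equating demand and supply, 882 - 2P = -237 + P gives 3P = 1119, so P* = 373.
Substitute back: Q* = 882 - 2(373) = 136.
Demand choke price (Qd = 0): P = 882/2 = 441. Consumer surplus = ½ × (441 - 373) × 136 = 4624.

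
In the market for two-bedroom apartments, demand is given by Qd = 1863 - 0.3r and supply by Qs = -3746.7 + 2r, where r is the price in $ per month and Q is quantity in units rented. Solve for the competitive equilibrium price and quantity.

r* = 2439, Q* = 1131.3

The market clears where 1863 - 0.3r = -3746.7 + 2r. Rearranging, 2.3r = 5609.7, hence r* = 2439.
Then Q* = 1863 - 0.3(2439) = 1131.3.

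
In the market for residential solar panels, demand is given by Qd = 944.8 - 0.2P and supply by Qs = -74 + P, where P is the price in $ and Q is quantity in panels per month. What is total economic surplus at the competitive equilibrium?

Total surplus = 1801875

The market clears where 944.8 - 0.2P = -74 + P. Rearranging, 1.2P = 1018.8, hence P* = 849.
Plugging P* into demand: Q* = 944.8 - 0.2(849) = 775.
Demand choke price = 4724; supply choke price = 74. CS = ½(4724 - 849)(775) = 1501562.5; PS = ½(849 - 74)(775) = 300312.5. Total surplus = 1801875.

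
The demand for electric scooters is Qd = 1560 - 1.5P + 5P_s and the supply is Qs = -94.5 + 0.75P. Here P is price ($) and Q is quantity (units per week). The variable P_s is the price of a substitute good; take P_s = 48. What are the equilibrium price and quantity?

With P_s = 48, demand is Qd = 1800 - 1.5P.
The market clears where 1800 - 1.5P = -94.5 + 0.75P. Rearranging, 2.25P = 1894.5, hence P* = 842.
Then Q* = 1800 - 1.5(842) = 537.

P* = 842, Q* = 537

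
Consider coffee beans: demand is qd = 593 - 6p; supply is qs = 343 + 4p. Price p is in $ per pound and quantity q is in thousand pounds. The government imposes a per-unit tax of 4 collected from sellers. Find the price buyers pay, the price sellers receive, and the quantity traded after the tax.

p_b = 26.6, p_s = 22.6, q = 433.4

The tax drives a wedge p_b - p_s = 4. Substituting p_s = p_b - 4 into supply: qs = 327 + 4p_b.
Market clearing requires 593 - 6p_b = 327 + 4p_b; hence 266 = 10p_b and p_b = 26.6.
Then p_s = 26.6 - 4 = 22.6 and q = 593 - 6(26.6) = 433.4.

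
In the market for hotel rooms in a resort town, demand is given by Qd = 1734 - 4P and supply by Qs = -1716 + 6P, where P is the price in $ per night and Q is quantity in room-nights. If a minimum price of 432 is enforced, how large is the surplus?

Evaluating both curves at the floor price 432 gives Qd = 6, Qs = 876.
Surplus = Qs - Qd = 876 - 6 = 870.

Surplus = 870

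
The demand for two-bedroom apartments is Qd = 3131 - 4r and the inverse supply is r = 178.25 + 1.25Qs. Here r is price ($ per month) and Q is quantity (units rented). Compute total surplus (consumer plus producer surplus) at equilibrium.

Inverting to quantity form: Qs = -142.6 + 0.8r.
At equilibrium Qd = Qs, so 3131 - 4r = -142.6 + 0.8r; collecting terms, 3273.6 = 4.8r and r* = 682.
Then Q* = 3131 - 4(682) = 403.
Demand choke price = 782.75; supply choke price = 178.25. CS = ½(782.75 - 682)(403) = 20301.125; PS = ½(682 - 178.25)(403) = 101505.625. Total surplus = 121806.75.

Total surplus = 121806.75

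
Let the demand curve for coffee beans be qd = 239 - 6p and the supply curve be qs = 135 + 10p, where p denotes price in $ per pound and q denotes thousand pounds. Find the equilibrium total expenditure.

At equilibrium qd = qs, so 239 - 6p = 135 + 10p; collecting terms, 104 = 16p and p* = 6.5.
Substitute back: q* = 239 - 6(6.5) = 200.
Total expenditure = p* × q* = 6.5 × 200 = 1300.

Total expenditure = 1300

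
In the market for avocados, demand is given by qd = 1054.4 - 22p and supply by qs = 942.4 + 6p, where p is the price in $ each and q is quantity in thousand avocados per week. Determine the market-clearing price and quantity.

The market clears where 1054.4 - 22p = 942.4 + 6p. Rearranging, 28p = 112, hence p* = 4.
From the demand curve, q* = 1054.4 - 22(4) = 966.4.

p* = 4, q* = 966.4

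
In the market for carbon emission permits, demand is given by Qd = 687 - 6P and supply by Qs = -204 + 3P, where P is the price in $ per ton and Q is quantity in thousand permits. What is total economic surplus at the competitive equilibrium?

The market clears where 687 - 6P = -204 + 3P. Rearranging, 9P = 891, hence P* = 99.
From the demand curve, Q* = 687 - 6(99) = 93.
Demand choke price = 114.5; supply choke price = 68. CS = ½(114.5 - 99)(93) = 720.75; PS = ½(99 - 68)(93) = 1441.5. Total surplus = 2162.25.

Total surplus = 2162.25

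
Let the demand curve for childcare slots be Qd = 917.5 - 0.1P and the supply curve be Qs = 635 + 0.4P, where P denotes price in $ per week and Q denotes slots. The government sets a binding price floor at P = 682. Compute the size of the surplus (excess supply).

Evaluating both curves at the floor price 682 gives Qd = 849.3, Qs = 907.8.
Surplus = Qs - Qd = 907.8 - 849.3 = 58.5.

Surplus = 58.5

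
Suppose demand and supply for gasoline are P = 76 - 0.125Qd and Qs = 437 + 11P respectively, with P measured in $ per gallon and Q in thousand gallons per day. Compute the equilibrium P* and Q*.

P* = 9, Q* = 536

Solving each curve for Q: Qd = 608 - 8P.
At equilibrium Qd = Qs, so 608 - 8P = 437 + 11P; collecting terms, 171 = 19P and P* = 9.
Then Q* = 608 - 8(9) = 536.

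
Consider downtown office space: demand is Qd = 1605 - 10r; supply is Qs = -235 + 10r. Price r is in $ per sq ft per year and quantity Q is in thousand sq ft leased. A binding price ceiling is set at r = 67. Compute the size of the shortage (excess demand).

Shortage = 500

With r fixed at 67, quantity demanded is 935 and quantity supplied is 435.
Shortage = Qd - Qs = 935 - 435 = 500.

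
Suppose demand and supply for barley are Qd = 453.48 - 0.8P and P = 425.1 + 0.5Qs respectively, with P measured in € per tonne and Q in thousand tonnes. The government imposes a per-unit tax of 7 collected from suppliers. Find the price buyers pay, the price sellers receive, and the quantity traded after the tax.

Rewriting in direct form: Qs = -850.2 + 2P.
Suppliers keep P_s = P_b - 7 per unit, so supply in terms of the buyer price is Qs = -864.2 + 2P_b.
Market clearing requires 453.48 - 0.8P_b = -864.2 + 2P_b; hence 1317.68 = 2.8P_b and P_b = 470.6.
Then P_s = 470.6 - 7 = 463.6 and Q = 453.48 - 0.8(470.6) = 77.

P_b = 470.6, P_s = 463.6, Q = 77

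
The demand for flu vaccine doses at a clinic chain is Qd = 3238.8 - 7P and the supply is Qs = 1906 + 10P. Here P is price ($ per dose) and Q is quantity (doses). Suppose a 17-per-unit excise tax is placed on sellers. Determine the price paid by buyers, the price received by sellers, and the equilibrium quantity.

Sellers keep P_s = P_b - 17 per unit, so supply in terms of the buyer price is Qs = 1736 + 10P_b.
Market clearing requires 3238.8 - 7P_b = 1736 + 10P_b; hence 1502.8 = 17P_b and P_b = 88.4.
So P_s = 71.4 and the quantity traded is Q = 3238.8 - 7(88.4) = 2620.

P_b = 88.4, P_s = 71.4, Q = 2620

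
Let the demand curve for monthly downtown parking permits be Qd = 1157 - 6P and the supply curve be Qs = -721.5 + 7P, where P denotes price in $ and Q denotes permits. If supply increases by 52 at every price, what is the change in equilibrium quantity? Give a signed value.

ΔQ = 24

The market clears where 1157 - 6P = -721.5 + 7P. Rearranging, 13P = 1878.5, hence P* = 144.5.
Plugging P* into demand: Q* = 1157 - 6(144.5) = 290.
After the shift, supply is Qs = -669.5 + 7P.
Re-solving, 13P = 1826.5 gives P = 140.5 and Q = 314.
ΔQ = 314 - 290 = 24.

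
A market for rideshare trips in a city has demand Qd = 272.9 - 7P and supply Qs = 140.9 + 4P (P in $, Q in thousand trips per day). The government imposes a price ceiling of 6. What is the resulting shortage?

Evaluating both curves at the ceiling price 6 gives Qd = 230.9, Qs = 164.9.
Shortage = Qd - Qs = 230.9 - 164.9 = 66.

Shortage = 66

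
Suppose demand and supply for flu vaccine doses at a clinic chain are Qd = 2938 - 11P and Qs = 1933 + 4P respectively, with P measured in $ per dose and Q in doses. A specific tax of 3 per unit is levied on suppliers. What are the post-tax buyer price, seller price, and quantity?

P_b = 67.8, P_s = 64.8, Q = 2192.2

With a tax of 3 on suppliers, they supply based on the net price P_s = P_b - 3, so Qs = 1921 + 4P_b.
Equate demand and the shifted supply: 2938 - 11P_b = 1921 + 4P_b, giving 15P_b = 1017, so P_b = 67.8.
Then P_s = 67.8 - 3 = 64.8 and Q = 2938 - 11(67.8) = 2192.2.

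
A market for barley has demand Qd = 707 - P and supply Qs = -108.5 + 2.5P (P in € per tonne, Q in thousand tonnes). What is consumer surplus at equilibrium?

At equilibrium Qd = Qs, so 707 - P = -108.5 + 2.5P; collecting terms, 815.5 = 3.5P and P* = 233.
Then Q* = 707 - 233 = 474.
Demand choke price (Qd = 0): P = 707. Consumer surplus = ½ × (707 - 233) × 474 = 112338.

Consumer surplus = 112338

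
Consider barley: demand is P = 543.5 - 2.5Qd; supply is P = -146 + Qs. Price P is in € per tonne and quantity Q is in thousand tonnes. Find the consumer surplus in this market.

In direct form, Qd = 217.4 - 0.4P and Qs = 146 + P.
Set Qd = Qs: 217.4 - 0.4P = 146 + P, so 71.4 = 1.4P and P* = 51.
Substitute back: Q* = 217.4 - 0.4(51) = 197.
Demand choke price (Qd = 0): P = 217.4/0.4 = 543.5. Consumer surplus = ½ × (543.5 - 51) × 197 = 48511.25.

Consumer surplus = 48511.25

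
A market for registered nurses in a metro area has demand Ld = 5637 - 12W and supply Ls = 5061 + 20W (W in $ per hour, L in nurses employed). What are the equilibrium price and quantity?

W* = 18, L* = 5421

Set Ld = Ls: 5637 - 12W = 5061 + 20W, so 576 = 32W and W* = 18.
From the demand curve, L* = 5637 - 12(18) = 5421.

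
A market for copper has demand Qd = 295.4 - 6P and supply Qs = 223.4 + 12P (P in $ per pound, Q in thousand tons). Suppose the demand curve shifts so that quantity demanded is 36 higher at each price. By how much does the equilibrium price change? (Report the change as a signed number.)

ΔP = 2

At equilibrium Qd = Qs, so 295.4 - 6P = 223.4 + 12P; collecting terms, 72 = 18P and P* = 4.
Then Q* = 295.4 - 6(4) = 271.4.
After the shift, demand is Qd = 331.4 - 6P.
The new intersection has 108 = 18P, i.e. P = 6, Q = 295.4.
ΔP = 6 - 4 = 2.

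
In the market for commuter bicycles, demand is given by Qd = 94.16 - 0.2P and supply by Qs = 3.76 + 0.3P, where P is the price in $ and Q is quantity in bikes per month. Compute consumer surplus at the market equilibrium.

Set Qd = Qs: 94.16 - 0.2P = 3.76 + 0.3P, so 90.4 = 0.5P and P* = 180.8.
Plugging P* into demand: Q* = 94.16 - 0.2(180.8) = 58.
Demand choke price (Qd = 0): P = 94.16/0.2 = 470.8. Consumer surplus = ½ × (470.8 - 180.8) × 58 = 8410.

Consumer surplus = 8410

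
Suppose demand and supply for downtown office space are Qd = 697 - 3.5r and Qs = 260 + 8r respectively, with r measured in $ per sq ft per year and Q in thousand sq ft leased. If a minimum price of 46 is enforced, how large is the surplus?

Surplus = 92

Evaluating both curves at the floor price 46 gives Qd = 536, Qs = 628.
Surplus = Qs - Qd = 628 - 536 = 92.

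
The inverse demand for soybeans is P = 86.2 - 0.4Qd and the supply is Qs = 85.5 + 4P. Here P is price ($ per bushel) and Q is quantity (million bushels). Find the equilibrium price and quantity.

P* = 20, Q* = 165.5

In direct form, Qd = 215.5 - 2.5P.
At equilibrium Qd = Qs, so 215.5 - 2.5P = 85.5 + 4P; collecting terms, 130 = 6.5P and P* = 20.
From the demand curve, Q* = 215.5 - 2.5(20) = 165.5.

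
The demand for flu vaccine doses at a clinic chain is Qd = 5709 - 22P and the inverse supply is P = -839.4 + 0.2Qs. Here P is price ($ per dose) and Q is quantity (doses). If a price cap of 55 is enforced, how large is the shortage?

Rewriting in direct form: Qs = 4197 + 5P.
Evaluating both curves at the ceiling price 55 gives Qd = 4499, Qs = 4472.
Shortage = Qd - Qs = 4499 - 4472 = 27.

Shortage = 27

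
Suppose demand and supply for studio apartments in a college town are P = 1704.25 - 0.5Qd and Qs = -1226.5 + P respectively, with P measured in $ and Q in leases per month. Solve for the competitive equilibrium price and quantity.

Inverting to quantity form: Qd = 3408.5 - 2P.
The market clears where 3408.5 - 2P = -1226.5 + P. Rearranging, 3P = 4635, hence P* = 1545.
Substitute back: Q* = 3408.5 - 2(1545) = 318.5.

P* = 1545, Q* = 318.5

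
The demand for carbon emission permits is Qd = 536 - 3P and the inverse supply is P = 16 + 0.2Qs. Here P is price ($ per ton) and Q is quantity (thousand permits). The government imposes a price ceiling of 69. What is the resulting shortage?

Shortage = 64

Rewriting in direct form: Qs = -80 + 5P.
Evaluating both curves at the ceiling price 69 gives Qd = 329, Qs = 265.
Shortage = Qd - Qs = 329 - 265 = 64.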